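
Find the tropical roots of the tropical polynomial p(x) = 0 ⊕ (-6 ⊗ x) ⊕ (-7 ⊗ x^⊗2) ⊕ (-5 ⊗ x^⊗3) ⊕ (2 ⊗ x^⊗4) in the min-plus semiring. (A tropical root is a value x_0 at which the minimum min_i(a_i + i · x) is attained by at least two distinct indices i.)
Roots: {-7, -2, 1, 6}

Each tropical root is a break point of the lower envelope of the lines y = a_i + i · x (there are 5 lines, with slopes 0, 1, ..., 4). Only the lines that attain the minimum somewhere contribute to roots; other lines are dominated. Here the surviving (envelope) indices are i = 4, i = 3, i = 2, i = 1, i = 0.
Intersections between consecutive envelope lines give the roots: for adjacent envelope indices i < j the intersection is x = (a_i − a_j) / (j − i). Reading off the sorted break points: {-7, -2, 1, 6}.
Verification: at each break x_0, at least two indices attain the minimum of min_i(a_i + i · x_0).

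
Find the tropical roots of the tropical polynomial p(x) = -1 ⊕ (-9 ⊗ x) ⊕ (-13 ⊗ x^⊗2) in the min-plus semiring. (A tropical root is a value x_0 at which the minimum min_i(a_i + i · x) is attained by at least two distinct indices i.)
Roots: {4, 8}

Each tropical root is a break point of the lower envelope of the lines y = a_i + i · x (there are 3 lines, with slopes 0, 1, ..., 2). Only the lines that attain the minimum somewhere contribute to roots; other lines are dominated. Here the surviving (envelope) indices are i = 2, i = 1, i = 0.
Intersections between consecutive envelope lines give the roots: for adjacent envelope indices i < j the intersection is x = (a_i − a_j) / (j − i). Reading off the sorted break points: {4, 8}.
Verification: at each break x_0, at least two indices attain the minimum of min_i(a_i + i · x_0).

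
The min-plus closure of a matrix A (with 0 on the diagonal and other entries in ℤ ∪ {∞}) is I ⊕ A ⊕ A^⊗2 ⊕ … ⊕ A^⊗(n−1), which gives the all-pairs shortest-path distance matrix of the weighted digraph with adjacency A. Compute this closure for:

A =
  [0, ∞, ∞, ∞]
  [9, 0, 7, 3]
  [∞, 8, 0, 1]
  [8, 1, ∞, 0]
Closure =
  [0, ∞, ∞, ∞]
  [9, 0, 7, 3]
  [9, 2, 0, 1]
  [8, 1, 8, 0]

This is the Floyd-Warshall all-pairs shortest-path computation. For each intermediate vertex k = 0, 1, …, 3, update dist[i][j] ← min(dist[i][j], dist[i][k] + dist[k][j]). The final matrix gives, for each (i, j), the minimum total weight of any directed path from i to j (possibly empty when i = j).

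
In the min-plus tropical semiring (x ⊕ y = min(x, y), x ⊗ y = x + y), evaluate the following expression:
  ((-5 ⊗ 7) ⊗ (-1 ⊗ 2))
((-5 ⊗ 7) ⊗ (-1 ⊗ 2)) = 3

Expand innermost to outermost. Recall ⊕ takes the minimum of its arguments and ⊗ takes their sum. Working out the expression ((-5 ⊗ 7) ⊗ (-1 ⊗ 2)) gives 3.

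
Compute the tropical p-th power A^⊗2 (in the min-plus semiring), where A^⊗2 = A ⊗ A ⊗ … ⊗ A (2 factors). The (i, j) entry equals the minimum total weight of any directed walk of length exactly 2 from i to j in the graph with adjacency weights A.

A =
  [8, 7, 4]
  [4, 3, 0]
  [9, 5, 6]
A^⊗2 =
  [11, 9, 7]
  [7, 5, 3]
  [9, 8, 5]

Each entry (A^⊗2)_ij equals the minimum over all length-2 walks i = v_0 → v_1 → … → v_2 = j of Σ_t A[v_t][v_{t+1}]. For example, for (i, j) = (0, 2) we minimise over 3 possible intermediate vertex sequences; the minimum is 7, attained along the walk 0 → 1 → 2.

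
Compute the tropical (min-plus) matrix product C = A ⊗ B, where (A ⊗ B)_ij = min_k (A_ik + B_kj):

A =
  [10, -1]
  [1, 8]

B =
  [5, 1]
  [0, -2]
A ⊗ B =
  [-1, -3]
  [6, 2]

Apply the min-plus product entry-by-entry:
  C[0][0] = min over k of (A[0][0] + B[0][0] = 10 + 5 = 15, A[0][1] + B[1][0] = -1 + 0 = -1) = -1 (attained at k = 1)
  C[0][1] = min over k of (A[0][0] + B[0][1] = 10 + 1 = 11, A[0][1] + B[1][1] = -1 + -2 = -3) = -3 (attained at k = 1)
  C[1][0] = min over k of (A[1][0] + B[0][0] = 1 + 5 = 6, A[1][1] + B[1][0] = 8 + 0 = 8) = 6 (attained at k = 0)
  C[1][1] = min over k of (A[1][0] + B[0][1] = 1 + 1 = 2, A[1][1] + B[1][1] = 8 + -2 = 6) = 2 (attained at k = 0)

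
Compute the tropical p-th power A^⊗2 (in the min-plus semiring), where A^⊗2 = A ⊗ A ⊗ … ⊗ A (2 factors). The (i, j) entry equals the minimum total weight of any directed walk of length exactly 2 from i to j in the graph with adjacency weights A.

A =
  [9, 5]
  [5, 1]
A^⊗2 =
  [10, 6]
  [6, 2]

Each entry (A^⊗2)_ij equals the minimum over all length-2 walks i = v_0 → v_1 → … → v_2 = j of Σ_t A[v_t][v_{t+1}]. For example, for (i, j) = (0, 1) we minimise over 2 possible intermediate vertex sequences; the minimum is 6, attained along the walk 0 → 1 → 1.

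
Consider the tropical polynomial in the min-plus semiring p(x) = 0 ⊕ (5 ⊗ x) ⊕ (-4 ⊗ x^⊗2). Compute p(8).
p(8) = 0

A tropical monomial a ⊗ x^⊗i evaluates to a + i · x. Evaluating each term at x = 8:
  Term 0 contributes 0 + 0 · 8 = 0
  Term 1 contributes 5 + 1 · 8 = 13
  Term 2 contributes -4 + 2 · 8 = 12
p(8) = ⊕ of these = min[0, 13, 12] = 0.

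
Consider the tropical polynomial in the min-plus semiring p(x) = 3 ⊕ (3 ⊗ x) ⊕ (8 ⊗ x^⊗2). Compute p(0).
p(0) = 3

A tropical monomial a ⊗ x^⊗i evaluates to a + i · x. Evaluating each term at x = 0:
  Term 0 contributes 3 + 0 · 0 = 3
  Term 1 contributes 3 + 1 · 0 = 3
  Term 2 contributes 8 + 2 · 0 = 8
p(0) = ⊕ of these = min[3, 3, 8] = 3.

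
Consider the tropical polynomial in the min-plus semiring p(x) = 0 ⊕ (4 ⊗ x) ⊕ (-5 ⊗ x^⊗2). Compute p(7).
p(7) = 0

A tropical monomial a ⊗ x^⊗i evaluates to a + i · x. Evaluating each term at x = 7:
  Term 0 contributes 0 + 0 · 7 = 0
  Term 1 contributes 4 + 1 · 7 = 11
  Term 2 contributes -5 + 2 · 7 = 9
p(7) = ⊕ of these = min[0, 11, 9] = 0.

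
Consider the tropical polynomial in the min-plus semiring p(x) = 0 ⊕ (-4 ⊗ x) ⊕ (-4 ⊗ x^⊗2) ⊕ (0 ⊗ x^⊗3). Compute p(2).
p(2) = -2

A tropical monomial a ⊗ x^⊗i evaluates to a + i · x. Evaluating each term at x = 2:
  Term 0 contributes 0 + 0 · 2 = 0
  Term 1 contributes -4 + 1 · 2 = -2
  Term 2 contributes -4 + 2 · 2 = 0
  Term 3 contributes 0 + 3 · 2 = 6
p(2) = ⊕ of these = min[0, -2, 0, 6] = -2.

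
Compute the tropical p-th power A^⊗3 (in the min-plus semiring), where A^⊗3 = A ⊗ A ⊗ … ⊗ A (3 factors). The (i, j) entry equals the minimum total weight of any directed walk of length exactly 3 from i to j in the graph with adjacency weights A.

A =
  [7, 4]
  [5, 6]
A^⊗3 =
  [15, 13]
  [14, 15]

Each entry (A^⊗3)_ij equals the minimum over all length-3 walks i = v_0 → v_1 → … → v_3 = j of Σ_t A[v_t][v_{t+1}]. For example, for (i, j) = (0, 1) we minimise over 4 possible intermediate vertex sequences; the minimum is 13, attained along the walk 0 → 1 → 0 → 1.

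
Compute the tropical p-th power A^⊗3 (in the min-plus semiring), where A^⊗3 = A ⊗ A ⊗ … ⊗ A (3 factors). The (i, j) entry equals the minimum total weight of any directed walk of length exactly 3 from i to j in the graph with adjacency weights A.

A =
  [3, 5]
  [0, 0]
A^⊗3 =
  [5, 5]
  [0, 0]

Each entry (A^⊗3)_ij equals the minimum over all length-3 walks i = v_0 → v_1 → … → v_3 = j of Σ_t A[v_t][v_{t+1}]. For example, for (i, j) = (0, 1) we minimise over 4 possible intermediate vertex sequences; the minimum is 5, attained along the walk 0 → 1 → 1 → 1.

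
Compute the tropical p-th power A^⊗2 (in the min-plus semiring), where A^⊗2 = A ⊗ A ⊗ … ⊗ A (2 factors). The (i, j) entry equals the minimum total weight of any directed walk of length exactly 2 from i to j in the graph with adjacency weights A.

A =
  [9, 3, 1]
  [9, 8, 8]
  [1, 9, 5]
A^⊗2 =
  [2, 10, 6]
  [9, 12, 10]
  [6, 4, 2]

Each entry (A^⊗2)_ij equals the minimum over all length-2 walks i = v_0 → v_1 → … → v_2 = j of Σ_t A[v_t][v_{t+1}]. For example, for (i, j) = (0, 2) we minimise over 3 possible intermediate vertex sequences; the minimum is 6, attained along the walk 0 → 2 → 2.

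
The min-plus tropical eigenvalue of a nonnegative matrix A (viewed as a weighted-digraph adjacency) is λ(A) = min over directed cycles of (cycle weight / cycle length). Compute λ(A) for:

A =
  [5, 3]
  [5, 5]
λ(A) = 4

Enumerate directed cycles and compute their means (weight / length). Sample:
  cycle 0 → 0: weight = 5, length = 1, mean = 5/1 ≈ 5.000
  cycle 1 → 1: weight = 5, length = 1, mean = 5/1 ≈ 5.000
  cycle 0 → 1 → 0: weight = 8, length = 2, mean = 8/2 ≈ 4.000
  cycle 1 → 0 → 1: weight = 8, length = 2, mean = 8/2 ≈ 4.000
Minimum mean = 4.000, attained e.g. along the cycle 0 → 1 → 0 with weight 8 and length 2. So λ(A) = 8/2 = 4.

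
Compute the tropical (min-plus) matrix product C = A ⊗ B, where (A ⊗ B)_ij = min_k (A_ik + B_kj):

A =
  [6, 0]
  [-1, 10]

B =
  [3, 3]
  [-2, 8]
A ⊗ B =
  [-2, 8]
  [2, 2]

Apply the min-plus product entry-by-entry:
  C[0][0] = min over k of (A[0][0] + B[0][0] = 6 + 3 = 9, A[0][1] + B[1][0] = 0 + -2 = -2) = -2 (attained at k = 1)
  C[0][1] = min over k of (A[0][0] + B[0][1] = 6 + 3 = 9, A[0][1] + B[1][1] = 0 + 8 = 8) = 8 (attained at k = 1)
  C[1][0] = min over k of (A[1][0] + B[0][0] = -1 + 3 = 2, A[1][1] + B[1][0] = 10 + -2 = 8) = 2 (attained at k = 0)
  C[1][1] = min over k of (A[1][0] + B[0][1] = -1 + 3 = 2, A[1][1] + B[1][1] = 10 + 8 = 18) = 2 (attained at k = 0)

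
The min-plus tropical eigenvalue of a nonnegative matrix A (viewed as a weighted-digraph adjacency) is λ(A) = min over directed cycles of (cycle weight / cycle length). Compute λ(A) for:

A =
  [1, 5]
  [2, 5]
λ(A) = 1

Enumerate directed cycles and compute their means (weight / length). Sample:
  cycle 0 → 0: weight = 1, length = 1, mean = 1/1 ≈ 1.000
  cycle 1 → 1: weight = 5, length = 1, mean = 5/1 ≈ 5.000
  cycle 0 → 1 → 0: weight = 7, length = 2, mean = 7/2 ≈ 3.500
  cycle 1 → 0 → 1: weight = 7, length = 2, mean = 7/2 ≈ 3.500
Minimum mean = 1.000, attained e.g. along the cycle 0 → 0 with weight 1 and length 1. So λ(A) = 1/1 = 1.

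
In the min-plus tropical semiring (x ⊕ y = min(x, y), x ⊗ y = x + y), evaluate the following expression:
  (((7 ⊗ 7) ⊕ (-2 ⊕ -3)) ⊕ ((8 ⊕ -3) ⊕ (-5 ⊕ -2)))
(((7 ⊗ 7) ⊕ (-2 ⊕ -3)) ⊕ ((8 ⊕ -3) ⊕ (-5 ⊕ -2))) = -5

Expand innermost to outermost. Recall ⊕ takes the minimum of its arguments and ⊗ takes their sum. Working out the expression (((7 ⊗ 7) ⊕ (-2 ⊕ -3)) ⊕ ((8 ⊕ -3) ⊕ (-5 ⊕ -2))) gives -5.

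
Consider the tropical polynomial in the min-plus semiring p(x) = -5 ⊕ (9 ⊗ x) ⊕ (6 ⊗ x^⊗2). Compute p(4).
p(4) = -5

A tropical monomial a ⊗ x^⊗i evaluates to a + i · x. Evaluating each term at x = 4:
  Term 0 contributes -5 + 0 · 4 = -5
  Term 1 contributes 9 + 1 · 4 = 13
  Term 2 contributes 6 + 2 · 4 = 14
p(4) = ⊕ of these = min[-5, 13, 14] = -5.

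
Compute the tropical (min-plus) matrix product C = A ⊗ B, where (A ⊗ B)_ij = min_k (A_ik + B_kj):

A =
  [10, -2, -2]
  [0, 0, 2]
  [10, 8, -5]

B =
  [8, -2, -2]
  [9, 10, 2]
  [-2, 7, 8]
A ⊗ B =
  [-4, 5, 0]
  [0, -2, -2]
  [-7, 2, 3]

Apply the min-plus product entry-by-entry:
  C[0][0] = min over k of (A[0][0] + B[0][0] = 10 + 8 = 18, A[0][1] + B[1][0] = -2 + 9 = 7, A[0][2] + B[2][0] = -2 + -2 = -4) = -4 (attained at k = 2)
  C[0][1] = min over k of (A[0][0] + B[0][1] = 10 + -2 = 8, A[0][1] + B[1][1] = -2 + 10 = 8, A[0][2] + B[2][1] = -2 + 7 = 5) = 5 (attained at k = 2)
  C[0][2] = min over k of (A[0][0] + B[0][2] = 10 + -2 = 8, A[0][1] + B[1][2] = -2 + 2 = 0, A[0][2] + B[2][2] = -2 + 8 = 6) = 0 (attained at k = 1)
  C[1][0] = min over k of (A[1][0] + B[0][0] = 0 + 8 = 8, A[1][1] + B[1][0] = 0 + 9 = 9, A[1][2] + B[2][0] = 2 + -2 = 0) = 0 (attained at k = 2)
  C[1][1] = min over k of (A[1][0] + B[0][1] = 0 + -2 = -2, A[1][1] + B[1][1] = 0 + 10 = 10, A[1][2] + B[2][1] = 2 + 7 = 9) = -2 (attained at k = 0)
  C[1][2] = min over k of (A[1][0] + B[0][2] = 0 + -2 = -2, A[1][1] + B[1][2] = 0 + 2 = 2, A[1][2] + B[2][2] = 2 + 8 = 10) = -2 (attained at k = 0)
  C[2][0] = min over k of (A[2][0] + B[0][0] = 10 + 8 = 18, A[2][1] + B[1][0] = 8 + 9 = 17, A[2][2] + B[2][0] = -5 + -2 = -7) = -7 (attained at k = 2)
  C[2][1] = min over k of (A[2][0] + B[0][1] = 10 + -2 = 8, A[2][1] + B[1][1] = 8 + 10 = 18, A[2][2] + B[2][1] = -5 + 7 = 2) = 2 (attained at k = 2)
  C[2][2] = min over k of (A[2][0] + B[0][2] = 10 + -2 = 8, A[2][1] + B[1][2] = 8 + 2 = 10, A[2][2] + B[2][2] = -5 + 8 = 3) = 3 (attained at k = 2)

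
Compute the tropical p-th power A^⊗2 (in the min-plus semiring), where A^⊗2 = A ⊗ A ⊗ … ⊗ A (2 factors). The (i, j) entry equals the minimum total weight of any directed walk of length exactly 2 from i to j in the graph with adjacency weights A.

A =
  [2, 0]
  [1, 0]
A^⊗2 =
  [1, 0]
  [1, 0]

Each entry (A^⊗2)_ij equals the minimum over all length-2 walks i = v_0 → v_1 → … → v_2 = j of Σ_t A[v_t][v_{t+1}]. For example, for (i, j) = (0, 1) we minimise over 2 possible intermediate vertex sequences; the minimum is 0, attained along the walk 0 → 1 → 1.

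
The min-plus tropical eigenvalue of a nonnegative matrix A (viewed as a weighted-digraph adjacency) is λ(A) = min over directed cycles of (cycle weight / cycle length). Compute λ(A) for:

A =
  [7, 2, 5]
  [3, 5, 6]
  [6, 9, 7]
λ(A) = 5/2

Enumerate directed cycles and compute their means (weight / length). Sample:
  cycle 0 → 0: weight = 7, length = 1, mean = 7/1 ≈ 7.000
  cycle 1 → 1: weight = 5, length = 1, mean = 5/1 ≈ 5.000
  cycle 2 → 2: weight = 7, length = 1, mean = 7/1 ≈ 7.000
  cycle 0 → 1 → 0: weight = 5, length = 2, mean = 5/2 ≈ 2.500
  cycle 0 → 2 → 0: weight = 11, length = 2, mean = 11/2 ≈ 5.500
  cycle 1 → 0 → 1: weight = 5, length = 2, mean = 5/2 ≈ 2.500
Minimum mean = 2.500, attained e.g. along the cycle 0 → 1 → 0 with weight 5 and length 2. So λ(A) = 5/2 = 5/2.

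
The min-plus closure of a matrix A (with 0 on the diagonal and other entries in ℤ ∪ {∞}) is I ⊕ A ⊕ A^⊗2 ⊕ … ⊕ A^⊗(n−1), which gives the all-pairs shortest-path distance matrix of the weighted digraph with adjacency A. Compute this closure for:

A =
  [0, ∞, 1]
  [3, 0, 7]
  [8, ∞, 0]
Closure =
  [0, ∞, 1]
  [3, 0, 4]
  [8, ∞, 0]

This is the Floyd-Warshall all-pairs shortest-path computation. For each intermediate vertex k = 0, 1, …, 2, update dist[i][j] ← min(dist[i][j], dist[i][k] + dist[k][j]). The final matrix gives, for each (i, j), the minimum total weight of any directed path from i to j (possibly empty when i = j).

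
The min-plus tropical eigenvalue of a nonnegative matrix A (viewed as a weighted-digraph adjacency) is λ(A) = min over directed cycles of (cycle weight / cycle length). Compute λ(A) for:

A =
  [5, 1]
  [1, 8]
λ(A) = 1

Enumerate directed cycles and compute their means (weight / length). Sample:
  cycle 0 → 0: weight = 5, length = 1, mean = 5/1 ≈ 5.000
  cycle 1 → 1: weight = 8, length = 1, mean = 8/1 ≈ 8.000
  cycle 0 → 1 → 0: weight = 2, length = 2, mean = 2/2 ≈ 1.000
  cycle 1 → 0 → 1: weight = 2, length = 2, mean = 2/2 ≈ 1.000
Minimum mean = 1.000, attained e.g. along the cycle 0 → 1 → 0 with weight 2 and length 2. So λ(A) = 2/2 = 1.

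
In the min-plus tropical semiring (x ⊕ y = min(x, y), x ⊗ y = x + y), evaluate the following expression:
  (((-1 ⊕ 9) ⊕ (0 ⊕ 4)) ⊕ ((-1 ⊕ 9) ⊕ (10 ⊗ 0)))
(((-1 ⊕ 9) ⊕ (0 ⊕ 4)) ⊕ ((-1 ⊕ 9) ⊕ (10 ⊗ 0))) = -1

Expand innermost to outermost. Recall ⊕ takes the minimum of its arguments and ⊗ takes their sum. Working out the expression (((-1 ⊕ 9) ⊕ (0 ⊕ 4)) ⊕ ((-1 ⊕ 9) ⊕ (10 ⊗ 0))) gives -1.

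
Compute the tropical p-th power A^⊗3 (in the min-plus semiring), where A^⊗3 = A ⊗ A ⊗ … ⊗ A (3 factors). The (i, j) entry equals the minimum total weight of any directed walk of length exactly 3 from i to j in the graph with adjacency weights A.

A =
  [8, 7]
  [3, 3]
A^⊗3 =
  [13, 13]
  [9, 9]

Each entry (A^⊗3)_ij equals the minimum over all length-3 walks i = v_0 → v_1 → … → v_3 = j of Σ_t A[v_t][v_{t+1}]. For example, for (i, j) = (0, 1) we minimise over 4 possible intermediate vertex sequences; the minimum is 13, attained along the walk 0 → 1 → 1 → 1.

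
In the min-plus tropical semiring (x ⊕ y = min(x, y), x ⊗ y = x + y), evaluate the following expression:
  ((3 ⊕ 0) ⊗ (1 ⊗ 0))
((3 ⊕ 0) ⊗ (1 ⊗ 0)) = 1

Expand innermost to outermost. Recall ⊕ takes the minimum of its arguments and ⊗ takes their sum. Working out the expression ((3 ⊕ 0) ⊗ (1 ⊗ 0)) gives 1.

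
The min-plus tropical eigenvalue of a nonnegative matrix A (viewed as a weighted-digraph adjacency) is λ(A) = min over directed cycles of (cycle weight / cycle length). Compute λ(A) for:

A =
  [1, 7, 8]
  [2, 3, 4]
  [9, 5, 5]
λ(A) = 1

Enumerate directed cycles and compute their means (weight / length). Sample:
  cycle 0 → 0: weight = 1, length = 1, mean = 1/1 ≈ 1.000
  cycle 1 → 1: weight = 3, length = 1, mean = 3/1 ≈ 3.000
  cycle 2 → 2: weight = 5, length = 1, mean = 5/1 ≈ 5.000
  cycle 0 → 1 → 0: weight = 9, length = 2, mean = 9/2 ≈ 4.500
  cycle 0 → 2 → 0: weight = 17, length = 2, mean = 17/2 ≈ 8.500
  cycle 1 → 0 → 1: weight = 9, length = 2, mean = 9/2 ≈ 4.500
Minimum mean = 1.000, attained e.g. along the cycle 0 → 0 with weight 1 and length 1. So λ(A) = 1/1 = 1.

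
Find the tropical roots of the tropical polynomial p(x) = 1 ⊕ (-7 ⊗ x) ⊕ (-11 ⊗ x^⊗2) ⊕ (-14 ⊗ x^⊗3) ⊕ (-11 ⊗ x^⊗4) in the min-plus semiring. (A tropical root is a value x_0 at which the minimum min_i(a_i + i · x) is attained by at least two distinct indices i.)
Roots: {-3, 3, 4, 8}

Each tropical root is a break point of the lower envelope of the lines y = a_i + i · x (there are 5 lines, with slopes 0, 1, ..., 4). Only the lines that attain the minimum somewhere contribute to roots; other lines are dominated. Here the surviving (envelope) indices are i = 4, i = 3, i = 2, i = 1, i = 0.
Intersections between consecutive envelope lines give the roots: for adjacent envelope indices i < j the intersection is x = (a_i − a_j) / (j − i). Reading off the sorted break points: {-3, 3, 4, 8}.
Verification: at each break x_0, at least two indices attain the minimum of min_i(a_i + i · x_0).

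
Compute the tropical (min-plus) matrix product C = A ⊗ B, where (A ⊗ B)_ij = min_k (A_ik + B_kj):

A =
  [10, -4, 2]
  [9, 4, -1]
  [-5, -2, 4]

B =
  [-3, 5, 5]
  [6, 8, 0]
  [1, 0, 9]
A ⊗ B =
  [2, 2, -4]
  [0, -1, 4]
  [-8, 0, -2]

Apply the min-plus product entry-by-entry:
  C[0][0] = min over k of (A[0][0] + B[0][0] = 10 + -3 = 7, A[0][1] + B[1][0] = -4 + 6 = 2, A[0][2] + B[2][0] = 2 + 1 = 3) = 2 (attained at k = 1)
  C[0][1] = min over k of (A[0][0] + B[0][1] = 10 + 5 = 15, A[0][1] + B[1][1] = -4 + 8 = 4, A[0][2] + B[2][1] = 2 + 0 = 2) = 2 (attained at k = 2)
  C[0][2] = min over k of (A[0][0] + B[0][2] = 10 + 5 = 15, A[0][1] + B[1][2] = -4 + 0 = -4, A[0][2] + B[2][2] = 2 + 9 = 11) = -4 (attained at k = 1)
  C[1][0] = min over k of (A[1][0] + B[0][0] = 9 + -3 = 6, A[1][1] + B[1][0] = 4 + 6 = 10, A[1][2] + B[2][0] = -1 + 1 = 0) = 0 (attained at k = 2)
  C[1][1] = min over k of (A[1][0] + B[0][1] = 9 + 5 = 14, A[1][1] + B[1][1] = 4 + 8 = 12, A[1][2] + B[2][1] = -1 + 0 = -1) = -1 (attained at k = 2)
  C[1][2] = min over k of (A[1][0] + B[0][2] = 9 + 5 = 14, A[1][1] + B[1][2] = 4 + 0 = 4, A[1][2] + B[2][2] = -1 + 9 = 8) = 4 (attained at k = 1)
  C[2][0] = min over k of (A[2][0] + B[0][0] = -5 + -3 = -8, A[2][1] + B[1][0] = -2 + 6 = 4, A[2][2] + B[2][0] = 4 + 1 = 5) = -8 (attained at k = 0)
  C[2][1] = min over k of (A[2][0] + B[0][1] = -5 + 5 = 0, A[2][1] + B[1][1] = -2 + 8 = 6, A[2][2] + B[2][1] = 4 + 0 = 4) = 0 (attained at k = 0)
  C[2][2] = min over k of (A[2][0] + B[0][2] = -5 + 5 = 0, A[2][1] + B[1][2] = -2 + 0 = -2, A[2][2] + B[2][2] = 4 + 9 = 13) = -2 (attained at k = 1)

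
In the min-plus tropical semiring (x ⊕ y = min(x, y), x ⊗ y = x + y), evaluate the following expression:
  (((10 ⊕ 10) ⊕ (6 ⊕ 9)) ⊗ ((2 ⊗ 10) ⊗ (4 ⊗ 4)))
(((10 ⊕ 10) ⊕ (6 ⊕ 9)) ⊗ ((2 ⊗ 10) ⊗ (4 ⊗ 4))) = 26

Expand innermost to outermost. Recall ⊕ takes the minimum of its arguments and ⊗ takes their sum. Working out the expression (((10 ⊕ 10) ⊕ (6 ⊕ 9)) ⊗ ((2 ⊗ 10) ⊗ (4 ⊗ 4))) gives 26.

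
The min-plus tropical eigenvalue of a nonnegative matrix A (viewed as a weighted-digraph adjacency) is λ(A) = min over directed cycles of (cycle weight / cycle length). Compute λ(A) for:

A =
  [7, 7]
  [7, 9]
λ(A) = 7

Enumerate directed cycles and compute their means (weight / length). Sample:
  cycle 0 → 0: weight = 7, length = 1, mean = 7/1 ≈ 7.000
  cycle 1 → 1: weight = 9, length = 1, mean = 9/1 ≈ 9.000
  cycle 0 → 1 → 0: weight = 14, length = 2, mean = 14/2 ≈ 7.000
  cycle 1 → 0 → 1: weight = 14, length = 2, mean = 14/2 ≈ 7.000
Minimum mean = 7.000, attained e.g. along the cycle 0 → 0 with weight 7 and length 1. So λ(A) = 7/1 = 7.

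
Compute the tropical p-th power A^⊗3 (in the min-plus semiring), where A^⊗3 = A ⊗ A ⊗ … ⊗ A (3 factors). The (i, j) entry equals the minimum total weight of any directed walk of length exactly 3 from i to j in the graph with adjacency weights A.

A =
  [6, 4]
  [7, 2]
A^⊗3 =
  [13, 8]
  [11, 6]

Each entry (A^⊗3)_ij equals the minimum over all length-3 walks i = v_0 → v_1 → … → v_3 = j of Σ_t A[v_t][v_{t+1}]. For example, for (i, j) = (0, 1) we minimise over 4 possible intermediate vertex sequences; the minimum is 8, attained along the walk 0 → 1 → 1 → 1.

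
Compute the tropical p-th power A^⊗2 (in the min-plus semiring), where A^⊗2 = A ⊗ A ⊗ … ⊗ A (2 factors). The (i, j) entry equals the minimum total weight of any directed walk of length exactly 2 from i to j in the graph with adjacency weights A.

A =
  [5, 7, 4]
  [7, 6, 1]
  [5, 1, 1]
A^⊗2 =
  [9, 5, 5]
  [6, 2, 2]
  [6, 2, 2]

Each entry (A^⊗2)_ij equals the minimum over all length-2 walks i = v_0 → v_1 → … → v_2 = j of Σ_t A[v_t][v_{t+1}]. For example, for (i, j) = (0, 2) we minimise over 3 possible intermediate vertex sequences; the minimum is 5, attained along the walk 0 → 2 → 2.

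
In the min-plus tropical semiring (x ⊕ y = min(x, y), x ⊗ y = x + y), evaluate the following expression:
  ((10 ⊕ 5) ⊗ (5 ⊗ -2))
((10 ⊕ 5) ⊗ (5 ⊗ -2)) = 8

Expand innermost to outermost. Recall ⊕ takes the minimum of its arguments and ⊗ takes their sum. Working out the expression ((10 ⊕ 5) ⊗ (5 ⊗ -2)) gives 8.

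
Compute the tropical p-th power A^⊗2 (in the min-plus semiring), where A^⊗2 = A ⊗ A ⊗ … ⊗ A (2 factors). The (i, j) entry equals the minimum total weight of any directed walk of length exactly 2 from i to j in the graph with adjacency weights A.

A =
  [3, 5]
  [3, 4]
A^⊗2 =
  [6, 8]
  [6, 8]

Each entry (A^⊗2)_ij equals the minimum over all length-2 walks i = v_0 → v_1 → … → v_2 = j of Σ_t A[v_t][v_{t+1}]. For example, for (i, j) = (0, 1) we minimise over 2 possible intermediate vertex sequences; the minimum is 8, attained along the walk 0 → 0 → 1.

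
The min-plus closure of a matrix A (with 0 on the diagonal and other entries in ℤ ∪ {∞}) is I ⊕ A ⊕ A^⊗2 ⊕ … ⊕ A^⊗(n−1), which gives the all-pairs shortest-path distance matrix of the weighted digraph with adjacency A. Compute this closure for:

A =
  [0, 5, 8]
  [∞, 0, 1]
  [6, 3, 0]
Closure =
  [0, 5, 6]
  [7, 0, 1]
  [6, 3, 0]

This is the Floyd-Warshall all-pairs shortest-path computation. For each intermediate vertex k = 0, 1, …, 2, update dist[i][j] ← min(dist[i][j], dist[i][k] + dist[k][j]). The final matrix gives, for each (i, j), the minimum total weight of any directed path from i to j (possibly empty when i = j).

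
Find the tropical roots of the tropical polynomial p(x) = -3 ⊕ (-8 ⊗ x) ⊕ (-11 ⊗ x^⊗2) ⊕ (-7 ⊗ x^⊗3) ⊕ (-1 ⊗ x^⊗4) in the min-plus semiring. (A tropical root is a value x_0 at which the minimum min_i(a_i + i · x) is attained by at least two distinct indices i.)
Roots: {-6, -4, 3, 5}

Each tropical root is a break point of the lower envelope of the lines y = a_i + i · x (there are 5 lines, with slopes 0, 1, ..., 4). Only the lines that attain the minimum somewhere contribute to roots; other lines are dominated. Here the surviving (envelope) indices are i = 4, i = 3, i = 2, i = 1, i = 0.
Intersections between consecutive envelope lines give the roots: for adjacent envelope indices i < j the intersection is x = (a_i − a_j) / (j − i). Reading off the sorted break points: {-6, -4, 3, 5}.
Verification: at each break x_0, at least two indices attain the minimum of min_i(a_i + i · x_0).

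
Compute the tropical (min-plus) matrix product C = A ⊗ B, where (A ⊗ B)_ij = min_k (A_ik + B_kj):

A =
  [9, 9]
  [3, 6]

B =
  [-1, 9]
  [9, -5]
A ⊗ B =
  [8, 4]
  [2, 1]

Apply the min-plus product entry-by-entry:
  C[0][0] = min over k of (A[0][0] + B[0][0] = 9 + -1 = 8, A[0][1] + B[1][0] = 9 + 9 = 18) = 8 (attained at k = 0)
  C[0][1] = min over k of (A[0][0] + B[0][1] = 9 + 9 = 18, A[0][1] + B[1][1] = 9 + -5 = 4) = 4 (attained at k = 1)
  C[1][0] = min over k of (A[1][0] + B[0][0] = 3 + -1 = 2, A[1][1] + B[1][0] = 6 + 9 = 15) = 2 (attained at k = 0)
  C[1][1] = min over k of (A[1][0] + B[0][1] = 3 + 9 = 12, A[1][1] + B[1][1] = 6 + -5 = 1) = 1 (attained at k = 1)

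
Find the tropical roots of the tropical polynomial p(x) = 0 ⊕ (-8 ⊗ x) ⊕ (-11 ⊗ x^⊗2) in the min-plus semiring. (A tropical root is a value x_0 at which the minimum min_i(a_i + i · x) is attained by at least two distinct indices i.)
Roots: {3, 8}

Each tropical root is a break point of the lower envelope of the lines y = a_i + i · x (there are 3 lines, with slopes 0, 1, ..., 2). Only the lines that attain the minimum somewhere contribute to roots; other lines are dominated. Here the surviving (envelope) indices are i = 2, i = 1, i = 0.
Intersections between consecutive envelope lines give the roots: for adjacent envelope indices i < j the intersection is x = (a_i − a_j) / (j − i). Reading off the sorted break points: {3, 8}.
Verification: at each break x_0, at least two indices attain the minimum of min_i(a_i + i · x_0).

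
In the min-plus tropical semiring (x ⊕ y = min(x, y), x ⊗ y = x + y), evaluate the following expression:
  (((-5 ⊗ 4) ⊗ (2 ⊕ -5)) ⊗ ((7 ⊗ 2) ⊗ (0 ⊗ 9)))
(((-5 ⊗ 4) ⊗ (2 ⊕ -5)) ⊗ ((7 ⊗ 2) ⊗ (0 ⊗ 9))) = 12

Expand innermost to outermost. Recall ⊕ takes the minimum of its arguments and ⊗ takes their sum. Working out the expression (((-5 ⊗ 4) ⊗ (2 ⊕ -5)) ⊗ ((7 ⊗ 2) ⊗ (0 ⊗ 9))) gives 12.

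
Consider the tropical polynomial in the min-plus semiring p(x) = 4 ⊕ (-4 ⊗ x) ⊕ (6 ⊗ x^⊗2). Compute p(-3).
p(-3) = -7

A tropical monomial a ⊗ x^⊗i evaluates to a + i · x. Evaluating each term at x = -3:
  Term 0 contributes 4 + 0 · -3 = 4
  Term 1 contributes -4 + 1 · -3 = -7
  Term 2 contributes 6 + 2 · -3 = 0
p(-3) = ⊕ of these = min[4, -7, 0] = -7.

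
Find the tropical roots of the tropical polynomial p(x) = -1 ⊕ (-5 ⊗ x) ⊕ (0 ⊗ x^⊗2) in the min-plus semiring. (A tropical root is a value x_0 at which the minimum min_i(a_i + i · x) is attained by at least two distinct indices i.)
Roots: {-5, 4}

Each tropical root is a break point of the lower envelope of the lines y = a_i + i · x (there are 3 lines, with slopes 0, 1, ..., 2). Only the lines that attain the minimum somewhere contribute to roots; other lines are dominated. Here the surviving (envelope) indices are i = 2, i = 1, i = 0.
Intersections between consecutive envelope lines give the roots: for adjacent envelope indices i < j the intersection is x = (a_i − a_j) / (j − i). Reading off the sorted break points: {-5, 4}.
Verification: at each break x_0, at least two indices attain the minimum of min_i(a_i + i · x_0).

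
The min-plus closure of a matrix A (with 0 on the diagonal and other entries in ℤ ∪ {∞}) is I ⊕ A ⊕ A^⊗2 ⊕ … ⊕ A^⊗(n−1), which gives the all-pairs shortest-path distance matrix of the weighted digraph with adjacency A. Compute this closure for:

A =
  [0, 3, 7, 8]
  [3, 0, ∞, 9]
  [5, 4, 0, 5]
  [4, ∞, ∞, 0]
Closure =
  [0, 3, 7, 8]
  [3, 0, 10, 9]
  [5, 4, 0, 5]
  [4, 7, 11, 0]

This is the Floyd-Warshall all-pairs shortest-path computation. For each intermediate vertex k = 0, 1, …, 3, update dist[i][j] ← min(dist[i][j], dist[i][k] + dist[k][j]). The final matrix gives, for each (i, j), the minimum total weight of any directed path from i to j (possibly empty when i = j).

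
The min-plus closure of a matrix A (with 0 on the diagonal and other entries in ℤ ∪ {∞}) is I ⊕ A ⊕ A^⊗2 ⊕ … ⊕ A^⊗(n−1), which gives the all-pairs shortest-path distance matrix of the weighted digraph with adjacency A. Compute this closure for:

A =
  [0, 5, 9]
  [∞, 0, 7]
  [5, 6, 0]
Closure =
  [0, 5, 9]
  [12, 0, 7]
  [5, 6, 0]

This is the Floyd-Warshall all-pairs shortest-path computation. For each intermediate vertex k = 0, 1, …, 2, update dist[i][j] ← min(dist[i][j], dist[i][k] + dist[k][j]). The final matrix gives, for each (i, j), the minimum total weight of any directed path from i to j (possibly empty when i = j).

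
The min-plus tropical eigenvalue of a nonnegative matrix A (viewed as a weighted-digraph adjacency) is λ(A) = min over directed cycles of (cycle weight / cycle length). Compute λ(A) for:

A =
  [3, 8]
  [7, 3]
λ(A) = 3

Enumerate directed cycles and compute their means (weight / length). Sample:
  cycle 0 → 0: weight = 3, length = 1, mean = 3/1 ≈ 3.000
  cycle 1 → 1: weight = 3, length = 1, mean = 3/1 ≈ 3.000
  cycle 0 → 1 → 0: weight = 15, length = 2, mean = 15/2 ≈ 7.500
  cycle 1 → 0 → 1: weight = 15, length = 2, mean = 15/2 ≈ 7.500
Minimum mean = 3.000, attained e.g. along the cycle 0 → 0 with weight 3 and length 1. So λ(A) = 3/1 = 3.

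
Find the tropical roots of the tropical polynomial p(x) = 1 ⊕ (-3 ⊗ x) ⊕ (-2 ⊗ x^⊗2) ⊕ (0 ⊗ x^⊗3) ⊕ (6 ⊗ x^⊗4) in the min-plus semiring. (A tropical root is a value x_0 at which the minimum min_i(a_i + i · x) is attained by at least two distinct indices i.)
Roots: {-6, -2, -1, 4}

Each tropical root is a break point of the lower envelope of the lines y = a_i + i · x (there are 5 lines, with slopes 0, 1, ..., 4). Only the lines that attain the minimum somewhere contribute to roots; other lines are dominated. Here the surviving (envelope) indices are i = 4, i = 3, i = 2, i = 1, i = 0.
Intersections between consecutive envelope lines give the roots: for adjacent envelope indices i < j the intersection is x = (a_i − a_j) / (j − i). Reading off the sorted break points: {-6, -2, -1, 4}.
Verification: at each break x_0, at least two indices attain the minimum of min_i(a_i + i · x_0).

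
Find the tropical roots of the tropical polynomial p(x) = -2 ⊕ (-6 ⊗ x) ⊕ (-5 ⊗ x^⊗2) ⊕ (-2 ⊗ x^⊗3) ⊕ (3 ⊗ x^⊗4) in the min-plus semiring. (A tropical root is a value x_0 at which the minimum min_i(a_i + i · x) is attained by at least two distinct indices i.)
Roots: {-5, -3, -1, 4}

Each tropical root is a break point of the lower envelope of the lines y = a_i + i · x (there are 5 lines, with slopes 0, 1, ..., 4). Only the lines that attain the minimum somewhere contribute to roots; other lines are dominated. Here the surviving (envelope) indices are i = 4, i = 3, i = 2, i = 1, i = 0.
Intersections between consecutive envelope lines give the roots: for adjacent envelope indices i < j the intersection is x = (a_i − a_j) / (j − i). Reading off the sorted break points: {-5, -3, -1, 4}.
Verification: at each break x_0, at least two indices attain the minimum of min_i(a_i + i · x_0).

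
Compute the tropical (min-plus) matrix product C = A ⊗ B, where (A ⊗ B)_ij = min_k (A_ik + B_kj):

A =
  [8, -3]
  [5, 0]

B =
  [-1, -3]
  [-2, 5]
A ⊗ B =
  [-5, 2]
  [-2, 2]

Apply the min-plus product entry-by-entry:
  C[0][0] = min over k of (A[0][0] + B[0][0] = 8 + -1 = 7, A[0][1] + B[1][0] = -3 + -2 = -5) = -5 (attained at k = 1)
  C[0][1] = min over k of (A[0][0] + B[0][1] = 8 + -3 = 5, A[0][1] + B[1][1] = -3 + 5 = 2) = 2 (attained at k = 1)
  C[1][0] = min over k of (A[1][0] + B[0][0] = 5 + -1 = 4, A[1][1] + B[1][0] = 0 + -2 = -2) = -2 (attained at k = 1)
  C[1][1] = min over k of (A[1][0] + B[0][1] = 5 + -3 = 2, A[1][1] + B[1][1] = 0 + 5 = 5) = 2 (attained at k = 0)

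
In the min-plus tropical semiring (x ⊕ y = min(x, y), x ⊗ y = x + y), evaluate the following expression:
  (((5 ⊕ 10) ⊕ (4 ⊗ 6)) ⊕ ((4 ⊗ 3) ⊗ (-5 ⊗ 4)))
(((5 ⊕ 10) ⊕ (4 ⊗ 6)) ⊕ ((4 ⊗ 3) ⊗ (-5 ⊗ 4))) = 5

Expand innermost to outermost. Recall ⊕ takes the minimum of its arguments and ⊗ takes their sum. Working out the expression (((5 ⊕ 10) ⊕ (4 ⊗ 6)) ⊕ ((4 ⊗ 3) ⊗ (-5 ⊗ 4))) gives 5.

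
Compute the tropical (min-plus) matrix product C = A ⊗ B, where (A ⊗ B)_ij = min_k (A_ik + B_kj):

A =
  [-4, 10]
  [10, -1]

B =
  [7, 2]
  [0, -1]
A ⊗ B =
  [3, -2]
  [-1, -2]

Apply the min-plus product entry-by-entry:
  C[0][0] = min over k of (A[0][0] + B[0][0] = -4 + 7 = 3, A[0][1] + B[1][0] = 10 + 0 = 10) = 3 (attained at k = 0)
  C[0][1] = min over k of (A[0][0] + B[0][1] = -4 + 2 = -2, A[0][1] + B[1][1] = 10 + -1 = 9) = -2 (attained at k = 0)
  C[1][0] = min over k of (A[1][0] + B[0][0] = 10 + 7 = 17, A[1][1] + B[1][0] = -1 + 0 = -1) = -1 (attained at k = 1)
  C[1][1] = min over k of (A[1][0] + B[0][1] = 10 + 2 = 12, A[1][1] + B[1][1] = -1 + -1 = -2) = -2 (attained at k = 1)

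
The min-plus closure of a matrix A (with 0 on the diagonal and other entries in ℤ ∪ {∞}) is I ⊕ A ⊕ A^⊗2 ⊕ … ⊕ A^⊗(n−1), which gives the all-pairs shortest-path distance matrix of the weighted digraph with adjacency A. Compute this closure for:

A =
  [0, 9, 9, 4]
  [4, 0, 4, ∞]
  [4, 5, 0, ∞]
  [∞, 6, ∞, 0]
Closure =
  [0, 9, 9, 4]
  [4, 0, 4, 8]
  [4, 5, 0, 8]
  [10, 6, 10, 0]

This is the Floyd-Warshall all-pairs shortest-path computation. For each intermediate vertex k = 0, 1, …, 3, update dist[i][j] ← min(dist[i][j], dist[i][k] + dist[k][j]). The final matrix gives, for each (i, j), the minimum total weight of any directed path from i to j (possibly empty when i = j).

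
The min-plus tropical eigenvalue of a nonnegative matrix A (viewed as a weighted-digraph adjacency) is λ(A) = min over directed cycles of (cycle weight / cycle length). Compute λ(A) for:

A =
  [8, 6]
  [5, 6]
λ(A) = 11/2

Enumerate directed cycles and compute their means (weight / length). Sample:
  cycle 0 → 0: weight = 8, length = 1, mean = 8/1 ≈ 8.000
  cycle 1 → 1: weight = 6, length = 1, mean = 6/1 ≈ 6.000
  cycle 0 → 1 → 0: weight = 11, length = 2, mean = 11/2 ≈ 5.500
  cycle 1 → 0 → 1: weight = 11, length = 2, mean = 11/2 ≈ 5.500
Minimum mean = 5.500, attained e.g. along the cycle 0 → 1 → 0 with weight 11 and length 2. So λ(A) = 11/2 = 11/2.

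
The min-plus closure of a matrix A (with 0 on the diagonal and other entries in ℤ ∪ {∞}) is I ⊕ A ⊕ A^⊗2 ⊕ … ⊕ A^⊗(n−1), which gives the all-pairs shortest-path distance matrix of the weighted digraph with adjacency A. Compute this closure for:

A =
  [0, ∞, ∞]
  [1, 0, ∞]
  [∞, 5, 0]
Closure =
  [0, ∞, ∞]
  [1, 0, ∞]
  [6, 5, 0]

This is the Floyd-Warshall all-pairs shortest-path computation. For each intermediate vertex k = 0, 1, …, 2, update dist[i][j] ← min(dist[i][j], dist[i][k] + dist[k][j]). The final matrix gives, for each (i, j), the minimum total weight of any directed path from i to j (possibly empty when i = j).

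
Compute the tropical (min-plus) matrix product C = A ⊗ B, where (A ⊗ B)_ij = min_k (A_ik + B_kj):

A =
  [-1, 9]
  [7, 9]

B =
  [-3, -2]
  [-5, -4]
A ⊗ B =
  [-4, -3]
  [4, 5]

Apply the min-plus product entry-by-entry:
  C[0][0] = min over k of (A[0][0] + B[0][0] = -1 + -3 = -4, A[0][1] + B[1][0] = 9 + -5 = 4) = -4 (attained at k = 0)
  C[0][1] = min over k of (A[0][0] + B[0][1] = -1 + -2 = -3, A[0][1] + B[1][1] = 9 + -4 = 5) = -3 (attained at k = 0)
  C[1][0] = min over k of (A[1][0] + B[0][0] = 7 + -3 = 4, A[1][1] + B[1][0] = 9 + -5 = 4) = 4 (attained at k = 0)
  C[1][1] = min over k of (A[1][0] + B[0][1] = 7 + -2 = 5, A[1][1] + B[1][1] = 9 + -4 = 5) = 5 (attained at k = 0)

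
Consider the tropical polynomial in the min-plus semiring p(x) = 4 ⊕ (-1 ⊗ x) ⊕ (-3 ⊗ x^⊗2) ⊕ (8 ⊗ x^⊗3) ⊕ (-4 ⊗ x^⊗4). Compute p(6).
p(6) = 4

A tropical monomial a ⊗ x^⊗i evaluates to a + i · x. Evaluating each term at x = 6:
  Term 0 contributes 4 + 0 · 6 = 4
  Term 1 contributes -1 + 1 · 6 = 5
  Term 2 contributes -3 + 2 · 6 = 9
  Term 3 contributes 8 + 3 · 6 = 26
  Term 4 contributes -4 + 4 · 6 = 20
p(6) = ⊕ of these = min[4, 5, 9, 26, 20] = 4.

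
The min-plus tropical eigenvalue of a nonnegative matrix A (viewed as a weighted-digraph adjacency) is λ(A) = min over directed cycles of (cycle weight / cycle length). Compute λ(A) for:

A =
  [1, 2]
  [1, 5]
λ(A) = 1

Enumerate directed cycles and compute their means (weight / length). Sample:
  cycle 0 → 0: weight = 1, length = 1, mean = 1/1 ≈ 1.000
  cycle 1 → 1: weight = 5, length = 1, mean = 5/1 ≈ 5.000
  cycle 0 → 1 → 0: weight = 3, length = 2, mean = 3/2 ≈ 1.500
  cycle 1 → 0 → 1: weight = 3, length = 2, mean = 3/2 ≈ 1.500
Minimum mean = 1.000, attained e.g. along the cycle 0 → 0 with weight 1 and length 1. So λ(A) = 1/1 = 1.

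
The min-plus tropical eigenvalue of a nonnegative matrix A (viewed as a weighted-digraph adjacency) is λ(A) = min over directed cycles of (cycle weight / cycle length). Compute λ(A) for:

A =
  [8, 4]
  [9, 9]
λ(A) = 13/2

Enumerate directed cycles and compute their means (weight / length). Sample:
  cycle 0 → 0: weight = 8, length = 1, mean = 8/1 ≈ 8.000
  cycle 1 → 1: weight = 9, length = 1, mean = 9/1 ≈ 9.000
  cycle 0 → 1 → 0: weight = 13, length = 2, mean = 13/2 ≈ 6.500
  cycle 1 → 0 → 1: weight = 13, length = 2, mean = 13/2 ≈ 6.500
Minimum mean = 6.500, attained e.g. along the cycle 0 → 1 → 0 with weight 13 and length 2. So λ(A) = 13/2 = 13/2.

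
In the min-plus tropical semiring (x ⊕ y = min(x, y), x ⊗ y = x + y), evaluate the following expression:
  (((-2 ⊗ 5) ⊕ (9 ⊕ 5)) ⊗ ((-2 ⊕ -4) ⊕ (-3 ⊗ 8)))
(((-2 ⊗ 5) ⊕ (9 ⊕ 5)) ⊗ ((-2 ⊕ -4) ⊕ (-3 ⊗ 8))) = -1

Expand innermost to outermost. Recall ⊕ takes the minimum of its arguments and ⊗ takes their sum. Working out the expression (((-2 ⊗ 5) ⊕ (9 ⊕ 5)) ⊗ ((-2 ⊕ -4) ⊕ (-3 ⊗ 8))) gives -1.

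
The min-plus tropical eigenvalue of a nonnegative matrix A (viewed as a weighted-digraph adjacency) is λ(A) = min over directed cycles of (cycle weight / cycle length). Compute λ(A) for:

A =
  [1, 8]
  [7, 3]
λ(A) = 1

Enumerate directed cycles and compute their means (weight / length). Sample:
  cycle 0 → 0: weight = 1, length = 1, mean = 1/1 ≈ 1.000
  cycle 1 → 1: weight = 3, length = 1, mean = 3/1 ≈ 3.000
  cycle 0 → 1 → 0: weight = 15, length = 2, mean = 15/2 ≈ 7.500
  cycle 1 → 0 → 1: weight = 15, length = 2, mean = 15/2 ≈ 7.500
Minimum mean = 1.000, attained e.g. along the cycle 0 → 0 with weight 1 and length 1. So λ(A) = 1/1 = 1.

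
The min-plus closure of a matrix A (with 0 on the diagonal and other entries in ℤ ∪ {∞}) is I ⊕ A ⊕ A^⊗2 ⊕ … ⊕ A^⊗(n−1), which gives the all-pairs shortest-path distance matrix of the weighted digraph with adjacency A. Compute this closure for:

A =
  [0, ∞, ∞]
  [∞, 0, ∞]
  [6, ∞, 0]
Closure =
  [0, ∞, ∞]
  [∞, 0, ∞]
  [6, ∞, 0]

This is the Floyd-Warshall all-pairs shortest-path computation. For each intermediate vertex k = 0, 1, …, 2, update dist[i][j] ← min(dist[i][j], dist[i][k] + dist[k][j]). The final matrix gives, for each (i, j), the minimum total weight of any directed path from i to j (possibly empty when i = j).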